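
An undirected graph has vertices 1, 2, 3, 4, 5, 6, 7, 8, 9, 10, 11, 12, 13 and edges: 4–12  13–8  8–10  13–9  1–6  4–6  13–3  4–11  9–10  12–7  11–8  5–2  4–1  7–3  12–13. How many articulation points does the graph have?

Removing 4 increases the component count from 2 to 3, so 4 is a cut vertex.
By contrast removing 9 leaves 2 components; it is not a cut vertex. No other vertex is a cut vertex either.

1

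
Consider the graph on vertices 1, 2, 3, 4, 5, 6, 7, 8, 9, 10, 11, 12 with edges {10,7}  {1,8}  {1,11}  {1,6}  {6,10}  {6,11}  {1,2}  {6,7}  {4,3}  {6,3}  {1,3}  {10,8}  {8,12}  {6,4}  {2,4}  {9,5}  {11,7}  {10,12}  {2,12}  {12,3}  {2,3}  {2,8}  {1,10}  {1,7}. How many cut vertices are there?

0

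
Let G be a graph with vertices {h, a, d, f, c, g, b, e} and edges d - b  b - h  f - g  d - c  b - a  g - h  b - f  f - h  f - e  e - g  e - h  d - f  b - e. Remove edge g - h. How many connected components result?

1

g and h are still connected via g-f-h, so the component count stays at 1.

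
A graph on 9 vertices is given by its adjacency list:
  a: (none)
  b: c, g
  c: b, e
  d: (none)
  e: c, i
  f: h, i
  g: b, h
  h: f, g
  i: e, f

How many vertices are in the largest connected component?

7

d is isolated — a component by itself.
a is isolated — a component by itself.
Starting from b we can reach b, c, e, f, g, h, i. That is one component of size 7.
The largest has 7 vertices.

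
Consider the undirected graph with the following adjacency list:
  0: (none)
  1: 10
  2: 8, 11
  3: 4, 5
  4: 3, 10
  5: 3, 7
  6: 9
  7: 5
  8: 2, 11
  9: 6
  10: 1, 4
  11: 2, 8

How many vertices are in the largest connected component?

6

0 is isolated — a component by itself.
Starting from 6 we can reach 6, 9. That is one component of size 2.
Starting from 2 we can reach 2, 8, 11. That is one component of size 3.
Starting from 1 we can reach 1, 3, 4, 5, 7, 10. That is one component of size 6.
The largest has 6 vertices.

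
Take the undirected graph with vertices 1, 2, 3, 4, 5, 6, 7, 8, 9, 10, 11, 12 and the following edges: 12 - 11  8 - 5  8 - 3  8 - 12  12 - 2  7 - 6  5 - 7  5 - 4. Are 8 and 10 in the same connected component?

No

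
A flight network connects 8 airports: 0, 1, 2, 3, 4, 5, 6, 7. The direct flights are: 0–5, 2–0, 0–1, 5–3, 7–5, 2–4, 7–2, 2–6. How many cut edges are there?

4

The edges on the cycle 7-2-0-5-7 are not bridges since each lies on that cycle.
But removing 2–4 disconnects 2 from 4; removing 2–6 disconnects 2 from 6; removing 5–3 disconnects 5 from 3; removing 0–1 disconnects 0 from 1 — these are bridges.
That makes 4 bridges.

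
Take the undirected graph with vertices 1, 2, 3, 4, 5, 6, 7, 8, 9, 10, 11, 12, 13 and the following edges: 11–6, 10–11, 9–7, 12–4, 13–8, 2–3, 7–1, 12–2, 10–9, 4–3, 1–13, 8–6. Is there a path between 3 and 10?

The component containing 3 is {2, 3, 4, 12}, and 10 is not in it.

No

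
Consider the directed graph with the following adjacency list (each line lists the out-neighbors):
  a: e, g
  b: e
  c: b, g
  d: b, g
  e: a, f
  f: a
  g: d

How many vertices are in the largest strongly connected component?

6

{a, b, d, e, f, g} are all mutually reachable — one SCC of size 6.
{c} is an SCC by itself.
The largest has 6 vertices.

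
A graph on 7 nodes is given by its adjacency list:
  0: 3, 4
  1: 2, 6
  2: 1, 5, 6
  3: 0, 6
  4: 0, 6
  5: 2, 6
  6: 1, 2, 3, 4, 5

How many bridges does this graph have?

0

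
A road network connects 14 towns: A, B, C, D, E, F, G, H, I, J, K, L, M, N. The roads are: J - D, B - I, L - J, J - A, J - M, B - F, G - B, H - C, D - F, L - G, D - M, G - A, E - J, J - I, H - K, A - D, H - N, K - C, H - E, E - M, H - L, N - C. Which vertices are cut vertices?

H

Removing H increases the component count from 1 to 2, so H is a cut vertex.
By contrast removing A leaves 1 component; it is not a cut vertex. No other vertex is a cut vertex either.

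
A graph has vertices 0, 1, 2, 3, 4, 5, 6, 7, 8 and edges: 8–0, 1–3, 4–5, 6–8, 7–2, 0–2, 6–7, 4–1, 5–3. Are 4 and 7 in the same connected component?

No

The component containing 4 is {1, 3, 4, 5}, and 7 is not in it.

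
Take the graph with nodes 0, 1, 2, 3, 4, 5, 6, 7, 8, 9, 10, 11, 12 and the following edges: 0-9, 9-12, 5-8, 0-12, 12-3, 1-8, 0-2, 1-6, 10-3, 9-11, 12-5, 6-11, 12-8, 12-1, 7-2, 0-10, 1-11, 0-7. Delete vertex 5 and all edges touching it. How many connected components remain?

2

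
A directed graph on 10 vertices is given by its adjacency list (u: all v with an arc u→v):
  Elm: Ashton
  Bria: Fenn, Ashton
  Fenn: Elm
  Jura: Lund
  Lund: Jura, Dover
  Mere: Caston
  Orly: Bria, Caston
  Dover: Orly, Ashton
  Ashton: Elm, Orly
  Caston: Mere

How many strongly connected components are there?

4

{Elm, Bria, Fenn, Orly, Ashton} are all mutually reachable — one SCC of size 5.
{Jura, Lund} are all mutually reachable — one SCC of size 2.
{Mere, Caston} are all mutually reachable — one SCC of size 2.
{Dover} is an SCC by itself.
That gives 4 strongly connected components.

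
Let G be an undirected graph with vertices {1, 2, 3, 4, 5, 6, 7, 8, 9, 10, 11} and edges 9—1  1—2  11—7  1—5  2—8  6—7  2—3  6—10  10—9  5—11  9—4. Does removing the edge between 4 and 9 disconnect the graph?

Yes

Removing 4—9 leaves no path between 4 and 9: the component count goes from 1 to 2. So it is a bridge.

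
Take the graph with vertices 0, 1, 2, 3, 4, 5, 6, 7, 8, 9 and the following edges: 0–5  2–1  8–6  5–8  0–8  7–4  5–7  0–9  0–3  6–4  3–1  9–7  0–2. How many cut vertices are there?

1

Removing 0 increases the component count from 1 to 2, so 0 is a cut vertex.
By contrast removing 6 leaves 1 component; it is not a cut vertex. No other vertex is a cut vertex either.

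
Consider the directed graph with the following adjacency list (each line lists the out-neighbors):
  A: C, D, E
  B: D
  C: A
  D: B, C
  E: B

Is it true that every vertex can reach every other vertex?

Yes

From A we can reach every vertex (A, B, C, D, E), and every vertex can reach A (A, B, C, D, E). So the whole graph is one strongly connected component.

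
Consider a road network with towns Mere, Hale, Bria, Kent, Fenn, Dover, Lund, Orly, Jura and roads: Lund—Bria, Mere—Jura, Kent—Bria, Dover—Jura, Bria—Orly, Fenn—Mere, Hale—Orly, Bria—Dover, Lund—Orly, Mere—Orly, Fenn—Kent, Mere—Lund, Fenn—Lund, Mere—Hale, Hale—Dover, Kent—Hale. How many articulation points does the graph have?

0

Removing Bria, for instance, still leaves 1 component. No single vertex removal increases the component count — the graph has no articulation points.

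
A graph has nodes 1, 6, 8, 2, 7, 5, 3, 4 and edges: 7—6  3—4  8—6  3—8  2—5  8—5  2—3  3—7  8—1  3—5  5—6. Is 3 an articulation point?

Yes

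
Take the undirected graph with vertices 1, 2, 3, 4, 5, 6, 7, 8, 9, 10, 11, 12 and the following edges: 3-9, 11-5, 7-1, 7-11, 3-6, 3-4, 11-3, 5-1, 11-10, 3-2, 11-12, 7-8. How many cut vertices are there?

Removing 3 increases the component count from 1 to 5, so 3 is a cut vertex.
Removing 7 increases the component count from 1 to 2, so 7 is a cut vertex.
Removing 11 increases the component count from 1 to 4, so 11 is a cut vertex.
By contrast removing 10 leaves 1 component; it is not a cut vertex. No other vertex is a cut vertex either.

3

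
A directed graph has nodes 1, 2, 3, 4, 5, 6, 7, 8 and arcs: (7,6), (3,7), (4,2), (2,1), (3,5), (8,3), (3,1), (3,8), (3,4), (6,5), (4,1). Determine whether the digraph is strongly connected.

No

There is no directed path from 1 to 3, so the graph is not strongly connected.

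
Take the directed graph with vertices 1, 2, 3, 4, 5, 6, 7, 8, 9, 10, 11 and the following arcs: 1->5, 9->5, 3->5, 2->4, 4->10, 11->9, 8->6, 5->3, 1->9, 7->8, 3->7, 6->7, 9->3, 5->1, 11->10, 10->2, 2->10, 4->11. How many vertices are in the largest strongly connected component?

{1, 3, 5, 9} are all mutually reachable — one SCC of size 4.
{2, 4, 10, 11} are all mutually reachable — one SCC of size 4.
{6, 7, 8} are all mutually reachable — one SCC of size 3.
The largest has 4 vertices.

4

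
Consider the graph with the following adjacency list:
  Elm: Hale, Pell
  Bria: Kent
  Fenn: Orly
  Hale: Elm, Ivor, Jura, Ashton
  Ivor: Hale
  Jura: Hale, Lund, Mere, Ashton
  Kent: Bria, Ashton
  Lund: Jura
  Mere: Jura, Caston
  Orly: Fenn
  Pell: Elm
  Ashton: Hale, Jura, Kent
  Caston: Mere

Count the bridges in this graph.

9

The edges on the cycle Ashton-Hale-Jura-Ashton are not bridges since each lies on that cycle.
But removing Pell-Elm disconnects Pell from Elm; removing Hale-Elm disconnects Hale from Elm; removing Bria-Kent disconnects Bria from Kent; removing Fenn-Orly disconnects Fenn from Orly — these are bridges.
In total 9 edges are bridges.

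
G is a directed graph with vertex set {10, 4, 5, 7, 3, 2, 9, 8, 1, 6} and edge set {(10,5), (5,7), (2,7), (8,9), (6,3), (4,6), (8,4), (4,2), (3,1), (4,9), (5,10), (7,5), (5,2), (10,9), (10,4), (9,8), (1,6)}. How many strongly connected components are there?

2

{2, 4, 5, 7, 8, 9, 10} are all mutually reachable — one SCC of size 7.
{1, 3, 6} are all mutually reachable — one SCC of size 3.
That gives 2 strongly connected components.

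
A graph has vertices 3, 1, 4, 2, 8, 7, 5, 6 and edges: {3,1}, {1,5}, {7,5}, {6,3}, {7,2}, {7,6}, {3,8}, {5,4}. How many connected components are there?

Starting from 1 we can reach 1, 2, 3, 4, 5, 6, 7, 8. That is one component of size 8.
Total: 1 component.

1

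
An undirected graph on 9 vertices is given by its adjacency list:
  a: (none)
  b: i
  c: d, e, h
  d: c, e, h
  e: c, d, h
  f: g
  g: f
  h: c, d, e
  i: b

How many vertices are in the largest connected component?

4

a is isolated — a component by itself.
Starting from b we can reach b, i. That is one component of size 2.
Starting from f we can reach f, g. That is one component of size 2.
Starting from c we can reach c, d, e, h. That is one component of size 4.
The largest has 4 vertices.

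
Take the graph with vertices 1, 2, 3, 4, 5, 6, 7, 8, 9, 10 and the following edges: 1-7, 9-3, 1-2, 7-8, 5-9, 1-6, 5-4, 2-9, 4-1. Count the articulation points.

Removing 1 increases the component count from 2 to 4, so 1 is a cut vertex.
Removing 7 increases the component count from 2 to 3, so 7 is a cut vertex.
Removing 9 increases the component count from 2 to 3, so 9 is a cut vertex.
By contrast removing 8 leaves 2 components; it is not a cut vertex. No other vertex is a cut vertex either.

3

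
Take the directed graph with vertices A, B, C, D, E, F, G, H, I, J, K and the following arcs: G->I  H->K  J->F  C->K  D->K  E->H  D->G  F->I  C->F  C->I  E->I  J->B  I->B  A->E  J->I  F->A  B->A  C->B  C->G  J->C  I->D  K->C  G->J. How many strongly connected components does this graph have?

1

{A, B, C, D, E, F, G, H, I, J, K} are all mutually reachable — one SCC of size 11.
That gives 1 strongly connected component.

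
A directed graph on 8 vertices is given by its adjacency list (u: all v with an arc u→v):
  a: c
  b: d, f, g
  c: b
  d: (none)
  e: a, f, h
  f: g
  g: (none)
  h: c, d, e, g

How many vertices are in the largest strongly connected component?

2

{e, h} are all mutually reachable — one SCC of size 2.
{d} is an SCC by itself.
{f} is an SCC by itself.
{g} is an SCC by itself.
{a} is an SCC by itself.
(and 2 more singleton SCCs)
The largest has 2 vertices.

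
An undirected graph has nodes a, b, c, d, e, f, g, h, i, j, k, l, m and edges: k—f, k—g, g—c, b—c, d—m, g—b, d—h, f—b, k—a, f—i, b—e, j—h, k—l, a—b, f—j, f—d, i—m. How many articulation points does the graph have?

Removing b increases the component count from 1 to 2, so b is a cut vertex.
Removing f increases the component count from 1 to 2, so f is a cut vertex.
Removing k increases the component count from 1 to 2, so k is a cut vertex.
By contrast removing c leaves 1 component; it is not a cut vertex. No other vertex is a cut vertex either.

3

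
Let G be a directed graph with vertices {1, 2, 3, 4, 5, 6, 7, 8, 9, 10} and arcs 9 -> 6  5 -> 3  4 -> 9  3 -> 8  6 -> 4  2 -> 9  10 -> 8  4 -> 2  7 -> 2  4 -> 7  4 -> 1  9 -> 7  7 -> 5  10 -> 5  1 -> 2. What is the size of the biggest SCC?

{1, 2, 4, 6, 7, 9} are all mutually reachable — one SCC of size 6.
{10} is an SCC by itself.
{8} is an SCC by itself.
{5} is an SCC by itself.
{3} is an SCC by itself.
The largest has 6 vertices.

6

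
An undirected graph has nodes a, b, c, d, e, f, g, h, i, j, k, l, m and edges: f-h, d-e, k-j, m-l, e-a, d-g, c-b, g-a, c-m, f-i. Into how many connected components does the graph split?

Starting from j we can reach j, k. That is one component of size 2.
Starting from f we can reach f, h, i. That is one component of size 3.
Starting from b we can reach b, c, l, m. That is one component of size 4.
Starting from a we can reach a, d, e, g. That is one component of size 4.
Total: 4 components.

4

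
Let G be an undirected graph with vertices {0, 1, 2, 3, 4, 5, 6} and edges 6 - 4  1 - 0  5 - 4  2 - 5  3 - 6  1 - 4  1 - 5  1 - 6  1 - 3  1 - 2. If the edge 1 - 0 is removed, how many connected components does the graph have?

2

Before removal there is 1 component.
1 - 0 is a bridge — removing it separates 1's side from 0's side.
After removal: 2 components.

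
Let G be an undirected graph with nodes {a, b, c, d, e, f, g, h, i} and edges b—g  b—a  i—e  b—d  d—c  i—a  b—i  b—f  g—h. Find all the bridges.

b-d, b-f, b-g, c-d, e-i, g-h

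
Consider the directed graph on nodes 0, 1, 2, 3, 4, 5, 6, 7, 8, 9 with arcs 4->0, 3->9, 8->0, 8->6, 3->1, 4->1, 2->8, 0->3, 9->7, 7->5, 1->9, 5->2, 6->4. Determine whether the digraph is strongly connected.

Yes

From 2 we can reach every vertex (0, 1, 2, 3, 4, 5, 6, 7, 8, 9), and every vertex can reach 2 (0, 1, 2, 3, 4, 5, 6, 7, 8, 9). So the whole graph is one strongly connected component.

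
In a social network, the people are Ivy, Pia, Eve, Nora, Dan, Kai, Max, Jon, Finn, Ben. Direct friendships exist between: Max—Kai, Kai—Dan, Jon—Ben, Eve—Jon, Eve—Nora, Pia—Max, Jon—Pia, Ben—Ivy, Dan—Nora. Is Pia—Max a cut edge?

No

After removing Pia—Max, the path Pia-Jon-Eve-Nora-Dan-Kai-Max still connects them, so the edge is not a bridge.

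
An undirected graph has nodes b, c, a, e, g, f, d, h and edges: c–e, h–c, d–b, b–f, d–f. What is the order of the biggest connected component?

3

a is isolated — a component by itself.
g is isolated — a component by itself.
Starting from b we can reach b, d, f. That is one component of size 3.
Starting from c we can reach c, e, h. That is one component of size 3.
The largest has 3 vertices.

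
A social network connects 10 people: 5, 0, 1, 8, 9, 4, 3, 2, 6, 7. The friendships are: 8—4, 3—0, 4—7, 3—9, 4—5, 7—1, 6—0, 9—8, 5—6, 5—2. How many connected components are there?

Starting from 0 we can reach 0, 1, 2, 3, 4, 5, 6, 7, 8, 9. That is one component of size 10.
Total: 1 component.

1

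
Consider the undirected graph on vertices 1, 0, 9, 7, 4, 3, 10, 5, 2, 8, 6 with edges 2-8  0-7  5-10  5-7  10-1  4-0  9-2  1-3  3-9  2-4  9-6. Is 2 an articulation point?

Yes

Deleting 2 raises the number of components from 1 to 2, so 2 is a cut vertex.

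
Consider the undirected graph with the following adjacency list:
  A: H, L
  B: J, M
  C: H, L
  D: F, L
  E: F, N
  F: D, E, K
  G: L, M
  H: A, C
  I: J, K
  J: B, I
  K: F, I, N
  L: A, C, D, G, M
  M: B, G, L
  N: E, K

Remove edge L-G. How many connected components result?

1

L and G are still connected via L-M-G, so the component count stays at 1.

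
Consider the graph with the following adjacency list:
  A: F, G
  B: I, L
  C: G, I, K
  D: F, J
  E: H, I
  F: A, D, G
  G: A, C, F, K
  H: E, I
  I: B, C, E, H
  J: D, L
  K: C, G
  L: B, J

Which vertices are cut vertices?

I

Removing I increases the component count from 1 to 2, so I is a cut vertex.
By contrast removing C leaves 1 component; it is not a cut vertex. No other vertex is a cut vertex either.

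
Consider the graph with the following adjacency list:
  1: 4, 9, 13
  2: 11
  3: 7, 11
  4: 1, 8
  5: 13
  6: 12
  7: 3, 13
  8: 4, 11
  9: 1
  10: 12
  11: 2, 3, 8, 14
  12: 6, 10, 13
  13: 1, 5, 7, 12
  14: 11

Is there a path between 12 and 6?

Yes

From 12 we can reach 1, 2, 3, 4, 5, 6, 7, 8, 9, 10, 11, 12, 13, 14, which includes 6.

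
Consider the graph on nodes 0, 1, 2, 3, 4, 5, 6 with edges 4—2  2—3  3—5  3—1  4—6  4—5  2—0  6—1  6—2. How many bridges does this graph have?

1

The edges on the cycle 6-2-3-1-6 are not bridges since each lies on that cycle.
But removing 0—2 disconnects 0 from 2 — this is a bridge.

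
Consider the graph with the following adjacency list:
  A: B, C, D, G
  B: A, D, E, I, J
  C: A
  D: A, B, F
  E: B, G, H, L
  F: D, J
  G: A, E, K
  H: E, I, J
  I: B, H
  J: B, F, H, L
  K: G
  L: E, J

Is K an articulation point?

Deleting K leaves 1 component (was 1), so K is not a cut vertex.

No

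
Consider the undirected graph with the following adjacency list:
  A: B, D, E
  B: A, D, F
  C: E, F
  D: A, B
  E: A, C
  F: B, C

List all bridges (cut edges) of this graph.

The edges on the cycle E-A-B-F-C-E are not bridges since each lies on that cycle.
Every edge lies on some cycle, so there are no bridges.

none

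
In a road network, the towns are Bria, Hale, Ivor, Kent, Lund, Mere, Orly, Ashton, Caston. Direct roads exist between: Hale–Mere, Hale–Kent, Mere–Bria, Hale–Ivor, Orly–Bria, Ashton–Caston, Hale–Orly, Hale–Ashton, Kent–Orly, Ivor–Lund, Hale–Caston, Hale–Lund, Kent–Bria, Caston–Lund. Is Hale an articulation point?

Yes

Deleting Hale raises the number of components from 1 to 2, so Hale is a cut vertex.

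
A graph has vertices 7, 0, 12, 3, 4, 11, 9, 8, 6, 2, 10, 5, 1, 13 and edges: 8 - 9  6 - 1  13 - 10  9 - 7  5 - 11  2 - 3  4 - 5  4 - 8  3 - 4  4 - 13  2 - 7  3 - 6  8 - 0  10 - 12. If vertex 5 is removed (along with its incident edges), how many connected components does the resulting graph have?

2

With 5 gone, the remaining components are: {11}; {0, 1, 2, 3, 4, 6, 7, 8, 9, 10, 12, 13}.
That is 2 components.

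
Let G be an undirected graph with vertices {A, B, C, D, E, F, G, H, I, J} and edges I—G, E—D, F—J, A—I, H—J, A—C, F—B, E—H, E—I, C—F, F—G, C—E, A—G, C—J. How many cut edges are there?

2

The edges on the cycle C-E-H-J-C are not bridges since each lies on that cycle.
But removing E—D disconnects E from D; removing B—F disconnects B from F — these are bridges.
That makes 2 bridges.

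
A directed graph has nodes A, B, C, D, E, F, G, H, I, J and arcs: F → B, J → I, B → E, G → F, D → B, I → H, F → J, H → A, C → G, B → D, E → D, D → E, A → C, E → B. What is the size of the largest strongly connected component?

7

{A, C, F, G, H, I, J} are all mutually reachable — one SCC of size 7.
{B, D, E} are all mutually reachable — one SCC of size 3.
The largest has 7 vertices.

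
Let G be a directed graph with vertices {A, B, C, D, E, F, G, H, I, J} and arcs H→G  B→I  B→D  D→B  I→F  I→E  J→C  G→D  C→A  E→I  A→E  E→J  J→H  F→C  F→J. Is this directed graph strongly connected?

Yes

From G we can reach every vertex (A, B, C, D, E, F, G, H, I, J), and every vertex can reach G (A, B, C, D, E, F, G, H, I, J). So the whole graph is one strongly connected component.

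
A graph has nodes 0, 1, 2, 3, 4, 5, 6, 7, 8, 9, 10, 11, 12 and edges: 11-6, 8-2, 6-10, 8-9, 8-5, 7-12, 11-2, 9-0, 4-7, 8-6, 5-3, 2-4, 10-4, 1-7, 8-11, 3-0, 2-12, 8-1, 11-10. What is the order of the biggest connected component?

Starting from 0 we can reach 0, 1, 2, 3, 4, 5, 6, 7, 8, 9, 10, 11, 12. That is one component of size 13.
The largest has 13 vertices.

13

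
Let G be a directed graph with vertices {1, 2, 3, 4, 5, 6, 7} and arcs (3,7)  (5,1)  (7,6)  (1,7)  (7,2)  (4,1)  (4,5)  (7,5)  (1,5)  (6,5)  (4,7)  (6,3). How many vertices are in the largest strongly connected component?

5

{1, 3, 5, 6, 7} are all mutually reachable — one SCC of size 5.
{4} is an SCC by itself.
{2} is an SCC by itself.
The largest has 5 vertices.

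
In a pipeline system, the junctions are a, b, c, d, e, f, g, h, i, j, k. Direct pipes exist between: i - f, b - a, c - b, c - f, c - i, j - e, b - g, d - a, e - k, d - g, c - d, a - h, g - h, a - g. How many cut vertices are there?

Removing c increases the component count from 2 to 3, so c is a cut vertex.
Removing e increases the component count from 2 to 3, so e is a cut vertex.
By contrast removing b leaves 2 components; it is not a cut vertex. No other vertex is a cut vertex either.

2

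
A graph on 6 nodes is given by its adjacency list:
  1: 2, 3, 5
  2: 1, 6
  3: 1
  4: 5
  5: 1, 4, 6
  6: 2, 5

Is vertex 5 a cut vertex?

Deleting 5 raises the number of components from 1 to 2, so 5 is a cut vertex.

Yes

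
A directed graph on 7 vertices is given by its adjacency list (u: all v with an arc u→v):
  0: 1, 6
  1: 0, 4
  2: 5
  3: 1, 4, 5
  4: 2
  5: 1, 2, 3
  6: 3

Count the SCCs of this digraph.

1

{0, 1, 2, 3, 4, 5, 6} are all mutually reachable — one SCC of size 7.
That gives 1 strongly connected component.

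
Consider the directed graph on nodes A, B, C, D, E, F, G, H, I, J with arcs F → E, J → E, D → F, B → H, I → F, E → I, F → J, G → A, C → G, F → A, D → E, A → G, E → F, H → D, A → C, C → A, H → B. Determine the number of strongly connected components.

{E, F, I, J} are all mutually reachable — one SCC of size 4.
{A, C, G} are all mutually reachable — one SCC of size 3.
{B, H} are all mutually reachable — one SCC of size 2.
{D} is an SCC by itself.
That gives 4 strongly connected components.

4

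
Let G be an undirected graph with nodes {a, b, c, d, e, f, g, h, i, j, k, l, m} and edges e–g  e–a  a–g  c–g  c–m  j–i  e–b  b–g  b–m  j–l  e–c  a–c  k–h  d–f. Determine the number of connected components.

Starting from d we can reach d, f. That is one component of size 2.
Starting from h we can reach h, k. That is one component of size 2.
Starting from i we can reach i, j, l. That is one component of size 3.
Starting from a we can reach a, b, c, e, g, m. That is one component of size 6.
Total: 4 components.

4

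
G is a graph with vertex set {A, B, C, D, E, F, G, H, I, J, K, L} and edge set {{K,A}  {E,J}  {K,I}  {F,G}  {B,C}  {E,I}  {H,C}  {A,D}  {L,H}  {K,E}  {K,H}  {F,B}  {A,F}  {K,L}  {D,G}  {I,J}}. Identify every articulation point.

Removing K increases the component count from 1 to 2, so K is a cut vertex.
By contrast removing F leaves 1 component; it is not a cut vertex. No other vertex is a cut vertex either.

K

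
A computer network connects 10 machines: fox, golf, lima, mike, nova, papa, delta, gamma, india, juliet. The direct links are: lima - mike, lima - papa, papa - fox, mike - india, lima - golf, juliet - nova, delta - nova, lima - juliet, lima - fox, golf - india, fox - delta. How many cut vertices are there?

1

Removing lima increases the component count from 2 to 3, so lima is a cut vertex.
By contrast removing delta leaves 2 components; it is not a cut vertex. No other vertex is a cut vertex either.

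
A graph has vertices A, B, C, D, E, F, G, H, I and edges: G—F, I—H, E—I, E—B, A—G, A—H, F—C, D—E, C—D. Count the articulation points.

Removing E increases the component count from 1 to 2, so E is a cut vertex.
By contrast removing B leaves 1 component; it is not a cut vertex. No other vertex is a cut vertex either.

1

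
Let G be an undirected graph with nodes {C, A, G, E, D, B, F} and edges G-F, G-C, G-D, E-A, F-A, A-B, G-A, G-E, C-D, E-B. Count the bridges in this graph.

The edges on the cycle G-C-D-G are not bridges since each lies on that cycle.
Every edge lies on some cycle, so there are no bridges.

0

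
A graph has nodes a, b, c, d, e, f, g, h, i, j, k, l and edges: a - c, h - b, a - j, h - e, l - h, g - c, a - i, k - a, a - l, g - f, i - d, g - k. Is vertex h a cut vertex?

Yes

Deleting h raises the number of components from 1 to 3, so h is a cut vertex.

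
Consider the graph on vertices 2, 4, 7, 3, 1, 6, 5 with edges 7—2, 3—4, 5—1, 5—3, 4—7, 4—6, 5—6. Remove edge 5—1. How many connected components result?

Before removal there is 1 component.
5—1 is a bridge — removing it separates 5's side from 1's side.
After removal: 2 components.

2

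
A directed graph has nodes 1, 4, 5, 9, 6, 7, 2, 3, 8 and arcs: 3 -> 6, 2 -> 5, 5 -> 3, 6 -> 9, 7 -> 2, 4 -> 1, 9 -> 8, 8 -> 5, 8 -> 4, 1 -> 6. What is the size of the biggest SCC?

7

{1, 3, 4, 5, 6, 8, 9} are all mutually reachable — one SCC of size 7.
{7} is an SCC by itself.
{2} is an SCC by itself.
The largest has 7 vertices.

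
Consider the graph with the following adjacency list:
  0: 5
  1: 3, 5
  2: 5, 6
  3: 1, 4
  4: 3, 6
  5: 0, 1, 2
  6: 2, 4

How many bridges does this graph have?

1

The edges on the cycle 2-6-4-3-1-5-2 are not bridges since each lies on that cycle.
But removing 5-0 disconnects 5 from 0 — this is a bridge.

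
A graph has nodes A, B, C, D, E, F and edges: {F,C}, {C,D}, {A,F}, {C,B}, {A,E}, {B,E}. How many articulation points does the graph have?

1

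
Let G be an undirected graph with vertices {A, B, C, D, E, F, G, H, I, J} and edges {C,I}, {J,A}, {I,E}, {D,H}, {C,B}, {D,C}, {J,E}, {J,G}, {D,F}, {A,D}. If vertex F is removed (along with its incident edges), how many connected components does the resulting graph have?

1

With F gone, the remaining components are: {A, B, C, D, E, G, H, I, J}.
That is 1 component.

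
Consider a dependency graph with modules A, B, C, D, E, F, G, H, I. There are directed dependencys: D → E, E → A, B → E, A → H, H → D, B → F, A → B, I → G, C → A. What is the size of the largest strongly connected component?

{A, B, D, E, H} are all mutually reachable — one SCC of size 5.
{I} is an SCC by itself.
{C} is an SCC by itself.
{F} is an SCC by itself.
{G} is an SCC by itself.
The largest has 5 vertices.

5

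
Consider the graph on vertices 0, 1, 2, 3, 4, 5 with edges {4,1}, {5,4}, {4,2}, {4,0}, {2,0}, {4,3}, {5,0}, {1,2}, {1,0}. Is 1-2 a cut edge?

After removing 1-2, the path 1-4-2 still connects them, so the edge is not a bridge.

No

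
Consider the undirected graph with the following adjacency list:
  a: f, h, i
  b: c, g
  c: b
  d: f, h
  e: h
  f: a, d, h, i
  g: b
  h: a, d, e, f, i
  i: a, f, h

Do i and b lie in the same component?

No

The component containing i is {a, d, e, f, h, i}, and b is not in it.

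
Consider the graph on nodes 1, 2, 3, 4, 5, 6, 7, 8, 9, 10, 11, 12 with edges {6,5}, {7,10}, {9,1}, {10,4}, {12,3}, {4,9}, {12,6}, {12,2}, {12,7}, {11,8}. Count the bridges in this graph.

removing 12-3 disconnects 12 from 3; removing 4-9 disconnects 4 from 9; removing 12-7 disconnects 12 from 7; removing 2-12 disconnects 2 from 12 — these are bridges.
In total 10 edges are bridges.

10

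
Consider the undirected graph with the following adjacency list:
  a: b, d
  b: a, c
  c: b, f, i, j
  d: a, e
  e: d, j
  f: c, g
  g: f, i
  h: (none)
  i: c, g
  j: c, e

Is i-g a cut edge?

After removing i-g, the path i-c-f-g still connects them, so the edge is not a bridge.

No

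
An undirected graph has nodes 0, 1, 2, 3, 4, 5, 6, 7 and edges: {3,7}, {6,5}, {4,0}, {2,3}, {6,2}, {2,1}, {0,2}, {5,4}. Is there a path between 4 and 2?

Yes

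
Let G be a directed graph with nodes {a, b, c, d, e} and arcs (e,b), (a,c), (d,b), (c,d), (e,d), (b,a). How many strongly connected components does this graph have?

2

{a, b, c, d} are all mutually reachable — one SCC of size 4.
{e} is an SCC by itself.
That gives 2 strongly connected components.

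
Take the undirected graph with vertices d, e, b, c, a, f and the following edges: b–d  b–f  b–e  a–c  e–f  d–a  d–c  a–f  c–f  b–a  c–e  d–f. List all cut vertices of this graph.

Removing d, for instance, still leaves 1 component. No single vertex removal increases the component count — the graph has no articulation points.

none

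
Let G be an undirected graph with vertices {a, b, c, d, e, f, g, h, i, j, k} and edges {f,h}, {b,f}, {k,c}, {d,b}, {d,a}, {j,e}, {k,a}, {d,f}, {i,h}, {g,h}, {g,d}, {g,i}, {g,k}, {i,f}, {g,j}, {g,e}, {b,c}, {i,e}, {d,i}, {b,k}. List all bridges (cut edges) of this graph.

The edges on the cycle d-b-k-a-d are not bridges since each lies on that cycle.
Every edge lies on some cycle, so there are no bridges.

none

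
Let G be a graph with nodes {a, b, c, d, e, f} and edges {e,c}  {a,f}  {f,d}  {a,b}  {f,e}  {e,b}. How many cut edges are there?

The edges on the cycle a-f-e-b-a are not bridges since each lies on that cycle.
But removing f-d disconnects f from d; removing e-c disconnects e from c — these are bridges.
That makes 2 bridges.

2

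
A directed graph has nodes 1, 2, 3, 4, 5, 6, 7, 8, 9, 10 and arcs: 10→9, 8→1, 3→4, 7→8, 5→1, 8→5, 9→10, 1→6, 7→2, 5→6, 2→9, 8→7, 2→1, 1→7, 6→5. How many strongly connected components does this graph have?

4

{1, 2, 5, 6, 7, 8} are all mutually reachable — one SCC of size 6.
{9, 10} are all mutually reachable — one SCC of size 2.
{3} is an SCC by itself.
{4} is an SCC by itself.
That gives 4 strongly connected components.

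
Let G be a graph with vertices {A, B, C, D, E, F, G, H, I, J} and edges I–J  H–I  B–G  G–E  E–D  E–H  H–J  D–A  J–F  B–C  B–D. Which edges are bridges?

A-D, B-C, E-H, F-J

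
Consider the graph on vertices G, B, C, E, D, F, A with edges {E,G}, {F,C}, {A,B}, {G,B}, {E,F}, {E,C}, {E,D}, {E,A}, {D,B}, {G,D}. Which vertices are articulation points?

E

Removing E increases the component count from 1 to 2, so E is a cut vertex.
By contrast removing F leaves 1 component; it is not a cut vertex. No other vertex is a cut vertex either.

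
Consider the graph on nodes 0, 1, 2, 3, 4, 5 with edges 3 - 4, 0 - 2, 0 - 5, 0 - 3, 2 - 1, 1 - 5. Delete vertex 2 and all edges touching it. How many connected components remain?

1

With 2 gone, the remaining components are: {0, 1, 3, 4, 5}.
That is 1 component.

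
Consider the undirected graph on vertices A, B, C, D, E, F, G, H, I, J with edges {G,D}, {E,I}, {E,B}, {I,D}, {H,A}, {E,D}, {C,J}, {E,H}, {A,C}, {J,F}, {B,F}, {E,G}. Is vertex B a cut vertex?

Deleting B leaves 1 component (was 1) (its neighbors E, F remain connected to each other), so B is not a cut vertex.

No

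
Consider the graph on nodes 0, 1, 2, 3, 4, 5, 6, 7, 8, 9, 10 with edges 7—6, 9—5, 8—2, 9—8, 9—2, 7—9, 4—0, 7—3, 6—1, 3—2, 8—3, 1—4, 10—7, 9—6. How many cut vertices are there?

Removing 1 increases the component count from 1 to 2, so 1 is a cut vertex.
Removing 4 increases the component count from 1 to 2, so 4 is a cut vertex.
Removing 6 increases the component count from 1 to 2, so 6 is a cut vertex.
Likewise 7, 9 are cut vertices.
By contrast removing 0 leaves 1 component; it is not a cut vertex. No other vertex is a cut vertex either.

5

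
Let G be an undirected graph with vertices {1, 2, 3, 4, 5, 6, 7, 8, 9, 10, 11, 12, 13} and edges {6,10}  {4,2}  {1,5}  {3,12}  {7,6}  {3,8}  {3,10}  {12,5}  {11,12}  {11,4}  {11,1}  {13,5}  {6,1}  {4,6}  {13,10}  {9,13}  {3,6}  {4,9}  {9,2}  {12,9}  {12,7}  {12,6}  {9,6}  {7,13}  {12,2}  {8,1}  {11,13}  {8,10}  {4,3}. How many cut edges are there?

0

The edges on the cycle 3-8-1-6-3 are not bridges since each lies on that cycle.
Every edge lies on some cycle, so there are no bridges.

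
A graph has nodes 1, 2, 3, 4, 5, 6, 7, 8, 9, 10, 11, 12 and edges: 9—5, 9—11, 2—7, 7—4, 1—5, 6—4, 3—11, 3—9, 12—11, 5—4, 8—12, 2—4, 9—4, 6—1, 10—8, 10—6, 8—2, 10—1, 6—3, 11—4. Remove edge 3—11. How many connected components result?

1

3 and 11 are still connected via 3-9-11, so the component count stays at 1.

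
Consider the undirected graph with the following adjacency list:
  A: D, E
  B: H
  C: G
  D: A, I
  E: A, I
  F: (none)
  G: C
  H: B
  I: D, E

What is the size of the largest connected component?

F is isolated — a component by itself.
Starting from B we can reach B, H. That is one component of size 2.
Starting from C we can reach C, G. That is one component of size 2.
Starting from A we can reach A, D, E, I. That is one component of size 4.
The largest has 4 vertices.

4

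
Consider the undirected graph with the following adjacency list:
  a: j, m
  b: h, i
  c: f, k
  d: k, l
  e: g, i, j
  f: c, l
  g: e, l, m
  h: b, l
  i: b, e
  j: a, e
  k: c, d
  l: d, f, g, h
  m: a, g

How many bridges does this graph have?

0

The edges on the cycle l-h-b-i-e-j-a-m-g-l are not bridges since each lies on that cycle.
Every edge lies on some cycle, so there are no bridges.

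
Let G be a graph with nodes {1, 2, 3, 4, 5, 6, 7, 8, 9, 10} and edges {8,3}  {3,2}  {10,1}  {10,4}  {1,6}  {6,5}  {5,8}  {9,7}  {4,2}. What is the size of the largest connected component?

8

Starting from 7 we can reach 7, 9. That is one component of size 2.
Starting from 1 we can reach 1, 2, 3, 4, 5, 6, 8, 10. That is one component of size 8.
The largest has 8 vertices.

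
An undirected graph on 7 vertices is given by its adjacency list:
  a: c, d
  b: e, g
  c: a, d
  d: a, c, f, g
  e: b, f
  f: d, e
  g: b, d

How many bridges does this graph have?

0

The edges on the cycle d-c-a-d are not bridges since each lies on that cycle.
Every edge lies on some cycle, so there are no bridges.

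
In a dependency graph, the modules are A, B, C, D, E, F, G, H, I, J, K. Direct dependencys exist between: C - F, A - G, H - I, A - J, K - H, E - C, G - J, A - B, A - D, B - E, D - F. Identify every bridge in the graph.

H-I, H-K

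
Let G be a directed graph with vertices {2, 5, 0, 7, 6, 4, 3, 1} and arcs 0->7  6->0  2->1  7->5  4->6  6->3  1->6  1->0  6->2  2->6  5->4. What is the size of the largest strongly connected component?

{0, 1, 2, 4, 5, 6, 7} are all mutually reachable — one SCC of size 7.
{3} is an SCC by itself.
The largest has 7 vertices.

7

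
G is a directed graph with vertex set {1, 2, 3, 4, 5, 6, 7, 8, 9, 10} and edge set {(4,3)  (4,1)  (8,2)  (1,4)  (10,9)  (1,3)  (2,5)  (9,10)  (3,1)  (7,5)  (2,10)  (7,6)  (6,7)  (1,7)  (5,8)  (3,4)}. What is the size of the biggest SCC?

3

{1, 3, 4} are all mutually reachable — one SCC of size 3.
{2, 5, 8} are all mutually reachable — one SCC of size 3.
{6, 7} are all mutually reachable — one SCC of size 2.
{9, 10} are all mutually reachable — one SCC of size 2.
The largest has 3 vertices.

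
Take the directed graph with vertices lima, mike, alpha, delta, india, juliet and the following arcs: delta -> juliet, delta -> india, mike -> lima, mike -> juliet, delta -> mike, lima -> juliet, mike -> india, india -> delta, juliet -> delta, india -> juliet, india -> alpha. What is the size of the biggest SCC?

{lima, mike, delta, india, juliet} are all mutually reachable — one SCC of size 5.
{alpha} is an SCC by itself.
The largest has 5 vertices.

5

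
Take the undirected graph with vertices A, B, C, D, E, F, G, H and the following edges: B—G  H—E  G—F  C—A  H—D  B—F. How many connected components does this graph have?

Starting from A we can reach A, C. That is one component of size 2.
Starting from B we can reach B, F, G. That is one component of size 3.
Starting from D we can reach D, E, H. That is one component of size 3.
Total: 3 components.

3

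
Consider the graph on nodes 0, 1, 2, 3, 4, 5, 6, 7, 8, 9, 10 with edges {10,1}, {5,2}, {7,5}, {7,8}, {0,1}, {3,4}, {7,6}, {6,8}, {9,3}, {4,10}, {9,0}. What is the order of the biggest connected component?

6

Starting from 2 we can reach 2, 5, 6, 7, 8. That is one component of size 5.
Starting from 0 we can reach 0, 1, 3, 4, 9, 10. That is one component of size 6.
The largest has 6 vertices.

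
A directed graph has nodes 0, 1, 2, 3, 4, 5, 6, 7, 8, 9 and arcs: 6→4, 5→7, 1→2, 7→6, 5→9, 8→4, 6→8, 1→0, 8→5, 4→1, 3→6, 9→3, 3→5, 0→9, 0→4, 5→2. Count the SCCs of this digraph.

2

{0, 1, 3, 4, 5, 6, 7, 8, 9} are all mutually reachable — one SCC of size 9.
{2} is an SCC by itself.
That gives 2 strongly connected components.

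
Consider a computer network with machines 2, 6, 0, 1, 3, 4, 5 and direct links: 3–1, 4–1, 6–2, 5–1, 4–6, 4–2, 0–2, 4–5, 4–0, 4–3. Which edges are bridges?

none

The edges on the cycle 4-0-2-4 are not bridges since each lies on that cycle.
Every edge lies on some cycle, so there are no bridges.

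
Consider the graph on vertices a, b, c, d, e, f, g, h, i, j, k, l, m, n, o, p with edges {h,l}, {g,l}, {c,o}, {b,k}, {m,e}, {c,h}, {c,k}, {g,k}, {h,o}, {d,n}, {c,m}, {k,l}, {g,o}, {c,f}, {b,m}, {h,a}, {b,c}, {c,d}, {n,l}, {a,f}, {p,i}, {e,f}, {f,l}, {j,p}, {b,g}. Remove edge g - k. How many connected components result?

2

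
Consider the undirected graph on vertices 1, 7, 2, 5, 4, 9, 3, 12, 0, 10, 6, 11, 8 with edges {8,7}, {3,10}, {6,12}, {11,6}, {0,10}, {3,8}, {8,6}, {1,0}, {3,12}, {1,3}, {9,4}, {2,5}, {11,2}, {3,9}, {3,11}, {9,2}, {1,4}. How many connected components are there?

1

Starting from 0 we can reach 0, 1, 2, 3, 4, 5, 6, 7, 8, 9, 10, 11, 12. That is one component of size 13.
Total: 1 component.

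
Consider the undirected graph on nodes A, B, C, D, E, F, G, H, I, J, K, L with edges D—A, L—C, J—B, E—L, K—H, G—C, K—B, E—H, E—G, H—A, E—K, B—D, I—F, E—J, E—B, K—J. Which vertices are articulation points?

Removing E increases the component count from 2 to 3, so E is a cut vertex.
By contrast removing H leaves 2 components; it is not a cut vertex. No other vertex is a cut vertex either.

E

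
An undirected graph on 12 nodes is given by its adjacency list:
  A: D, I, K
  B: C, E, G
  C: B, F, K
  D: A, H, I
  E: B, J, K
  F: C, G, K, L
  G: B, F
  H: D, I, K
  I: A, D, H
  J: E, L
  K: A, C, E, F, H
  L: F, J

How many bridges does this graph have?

The edges on the cycle K-C-B-G-F-K are not bridges since each lies on that cycle.
Every edge lies on some cycle, so there are no bridges.

0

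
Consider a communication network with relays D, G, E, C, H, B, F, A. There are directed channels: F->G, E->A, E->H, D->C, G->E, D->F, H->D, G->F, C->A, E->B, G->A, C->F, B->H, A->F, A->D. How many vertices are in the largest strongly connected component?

{A, B, C, D, E, F, G, H} are all mutually reachable — one SCC of size 8.
The largest has 8 vertices.

8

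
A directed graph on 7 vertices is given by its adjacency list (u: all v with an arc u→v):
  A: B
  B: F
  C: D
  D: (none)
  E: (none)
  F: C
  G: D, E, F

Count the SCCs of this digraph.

7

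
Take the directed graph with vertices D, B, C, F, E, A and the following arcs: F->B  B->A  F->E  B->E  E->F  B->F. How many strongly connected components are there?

4

{B, E, F} are all mutually reachable — one SCC of size 3.
{C} is an SCC by itself.
{A} is an SCC by itself.
{D} is an SCC by itself.
That gives 4 strongly connected components.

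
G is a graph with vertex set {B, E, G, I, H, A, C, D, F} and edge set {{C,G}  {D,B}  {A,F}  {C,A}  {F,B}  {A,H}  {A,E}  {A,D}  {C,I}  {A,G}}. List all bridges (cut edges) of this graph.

A-E, A-H, C-I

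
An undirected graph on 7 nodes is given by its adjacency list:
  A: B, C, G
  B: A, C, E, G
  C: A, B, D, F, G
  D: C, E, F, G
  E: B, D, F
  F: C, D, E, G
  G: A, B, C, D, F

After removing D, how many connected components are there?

1

With D gone, the remaining components are: {A, B, C, E, F, G}.
That is 1 component.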